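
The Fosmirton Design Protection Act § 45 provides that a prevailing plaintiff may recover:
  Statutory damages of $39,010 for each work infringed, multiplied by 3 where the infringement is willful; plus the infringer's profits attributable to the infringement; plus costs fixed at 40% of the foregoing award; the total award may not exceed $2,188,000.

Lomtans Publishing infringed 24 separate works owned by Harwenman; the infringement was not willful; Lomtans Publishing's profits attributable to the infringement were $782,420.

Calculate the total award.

Statutory damages: 24 × $39,010 = $936,240
Infringement not willful: no ×3 enhancement.
Combined award: $936,240 + $782,420 = $1,718,660
Costs: 40% of $1,718,660 = $687,464
Award plus costs: $1,718,660 + $687,464 = $2,406,124
Cap at $2,188,000: $2,406,124 exceeds the cap → $2,188,000

$2,188,000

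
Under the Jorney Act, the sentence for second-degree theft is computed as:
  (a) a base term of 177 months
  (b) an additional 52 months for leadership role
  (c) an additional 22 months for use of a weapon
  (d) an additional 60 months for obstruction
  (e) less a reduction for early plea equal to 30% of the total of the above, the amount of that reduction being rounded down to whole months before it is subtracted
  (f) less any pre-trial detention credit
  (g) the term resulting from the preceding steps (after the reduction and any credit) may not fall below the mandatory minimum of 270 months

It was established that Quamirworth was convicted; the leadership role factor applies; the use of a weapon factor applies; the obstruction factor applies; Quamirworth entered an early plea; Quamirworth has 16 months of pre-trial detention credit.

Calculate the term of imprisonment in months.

Leadership role enhancement: +52 months
Use of a weapon enhancement: +22 months
Obstruction enhancement: +60 months
Adjusted term: 177 months + 52 months + 22 months + 60 months = 311 months
Early plea reduction: 30% of 311 months = 93 months (rounded down)
After reduction: 311 − 93 = 218 months
Less pre-trial detention credit: 218 months − 16 months = 202 months
Minimum 270 months: 202 months is below the minimum → 270 months

270 months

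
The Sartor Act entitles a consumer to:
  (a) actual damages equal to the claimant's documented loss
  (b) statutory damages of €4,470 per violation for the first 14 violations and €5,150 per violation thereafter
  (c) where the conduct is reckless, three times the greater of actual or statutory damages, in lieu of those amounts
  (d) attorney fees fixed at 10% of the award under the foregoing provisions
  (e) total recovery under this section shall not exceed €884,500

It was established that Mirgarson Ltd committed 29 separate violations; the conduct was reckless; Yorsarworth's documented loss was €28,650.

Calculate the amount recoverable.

First 14 violations: 14 × €4,470 = €62,580
Remaining violations: (29 − 14) × €5,150 = €77,250
Statutory damages: €62,580 + €77,250 = €139,830
Greater of actual damages (€28,650) or statutory damages (€139,830): €139,830
Trebled: 3 × €139,830 = €419,490
Attorney fees: 10% of €419,490 = €41,949
Total before cap: €419,490 + €41,949 = €461,439
Cap at €884,500: €461,439 is within the cap, no reduction.

€461,439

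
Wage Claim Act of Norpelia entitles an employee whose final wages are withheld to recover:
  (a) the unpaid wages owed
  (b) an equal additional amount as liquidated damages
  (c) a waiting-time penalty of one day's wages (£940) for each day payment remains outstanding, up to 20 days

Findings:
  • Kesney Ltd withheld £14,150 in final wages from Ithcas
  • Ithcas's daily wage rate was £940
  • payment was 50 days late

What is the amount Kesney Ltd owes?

£47,100

Liquidated damages (equal amount): £14,150
Penalty days: min(50, 20) = 20
Waiting-time penalty: 20 × £940 = £18,800
Total award: £14,150 + £14,150 + £18,800 = £47,100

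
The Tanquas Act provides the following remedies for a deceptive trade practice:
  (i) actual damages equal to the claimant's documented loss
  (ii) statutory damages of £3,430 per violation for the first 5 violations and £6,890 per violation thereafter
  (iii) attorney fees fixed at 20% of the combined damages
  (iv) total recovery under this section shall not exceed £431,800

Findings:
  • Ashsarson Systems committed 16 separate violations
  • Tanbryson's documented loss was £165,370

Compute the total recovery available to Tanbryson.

£309,972

First 5 violations: 5 × £3,430 = £17,150
Remaining violations: (16 − 5) × £6,890 = £75,790
Statutory damages: £17,150 + £75,790 = £92,940
Combined damages: £165,370 + £92,940 = £258,310
Attorney fees: 20% of £258,310 = £51,662
Total before cap: £258,310 + £51,662 = £309,972
Cap at £431,800: £309,972 is within the cap, no reduction.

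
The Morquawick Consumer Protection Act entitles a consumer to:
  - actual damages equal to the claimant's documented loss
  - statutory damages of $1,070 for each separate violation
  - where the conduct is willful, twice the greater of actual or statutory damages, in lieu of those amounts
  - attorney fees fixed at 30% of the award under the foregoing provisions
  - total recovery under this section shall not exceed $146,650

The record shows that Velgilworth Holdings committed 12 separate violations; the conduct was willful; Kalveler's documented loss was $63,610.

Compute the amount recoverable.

Statutory damages: 12 × $1,070 = $12,840
Greater of actual damages ($63,610) or statutory damages ($12,840): $63,610
Doubled: 2 × $63,610 = $127,220
Attorney fees: 30% of $127,220 = $38,166
Total before cap: $127,220 + $38,166 = $165,386
Cap at $146,650: $165,386 exceeds the cap → $146,650

$146,650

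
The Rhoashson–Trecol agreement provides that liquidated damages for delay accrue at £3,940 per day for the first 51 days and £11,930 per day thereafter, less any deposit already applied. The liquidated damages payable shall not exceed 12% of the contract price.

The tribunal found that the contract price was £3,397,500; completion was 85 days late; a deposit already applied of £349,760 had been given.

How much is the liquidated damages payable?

Liquidated damages: £256,800

First 51 days: 51 × £3,940 = £200,940
Remaining days: (85 − 51) × £11,930 = £405,620
Accrued per-day damages: £200,940 + £405,620 = £606,560
Less deposit already applied: £606,560 − £349,760 = £256,800
Cap: 12% of £3,397,500 = £407,700
Cap at £407,700: £256,800 is within the cap, no reduction.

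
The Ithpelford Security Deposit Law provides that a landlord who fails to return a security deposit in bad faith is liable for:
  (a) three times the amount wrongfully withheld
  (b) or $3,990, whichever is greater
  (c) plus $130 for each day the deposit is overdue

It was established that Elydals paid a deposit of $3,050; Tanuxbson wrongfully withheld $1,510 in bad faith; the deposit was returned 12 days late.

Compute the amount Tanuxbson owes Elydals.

$6,090

Trebled: 3 × $1,510 = $4,530
Minimum $3,990: $4,530 meets the minimum, no increase.
Late-return penalty: 12 × $130 = $1,560
Damages plus late penalty: $4,530 + $1,560 = $6,090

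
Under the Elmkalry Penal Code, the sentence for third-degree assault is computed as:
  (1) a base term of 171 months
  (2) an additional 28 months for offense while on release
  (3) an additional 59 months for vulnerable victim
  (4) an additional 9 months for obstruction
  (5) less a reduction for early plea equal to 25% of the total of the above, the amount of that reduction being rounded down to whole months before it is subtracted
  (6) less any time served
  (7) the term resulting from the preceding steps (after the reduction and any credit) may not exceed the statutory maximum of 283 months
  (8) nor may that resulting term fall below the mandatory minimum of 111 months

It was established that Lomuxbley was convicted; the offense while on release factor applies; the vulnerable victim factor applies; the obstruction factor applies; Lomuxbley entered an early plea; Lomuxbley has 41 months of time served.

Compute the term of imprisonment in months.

Sentence: 160 months

Offense while on release enhancement: +28 months
Vulnerable victim enhancement: +59 months
Obstruction enhancement: +9 months
Adjusted term: 171 months + 28 months + 59 months + 9 months = 267 months
Early plea reduction: 25% of 267 months = 66 months (rounded down)
After reduction: 267 − 66 = 201 months
Less time served: 201 months − 41 months = 160 months
Cap at 283 months: 160 months is within the cap, no reduction.
Minimum 111 months: 160 months meets the minimum, no increase.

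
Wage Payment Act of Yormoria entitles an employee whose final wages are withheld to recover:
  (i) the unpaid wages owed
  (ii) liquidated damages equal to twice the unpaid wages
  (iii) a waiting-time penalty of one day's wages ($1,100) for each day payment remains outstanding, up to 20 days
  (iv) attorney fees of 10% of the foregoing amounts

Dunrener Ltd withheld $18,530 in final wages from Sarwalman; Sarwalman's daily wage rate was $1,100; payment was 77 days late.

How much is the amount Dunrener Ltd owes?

Doubled: 2 × $18,530 = $37,060
Penalty days: min(77, 20) = 20
Waiting-time penalty: 20 × $1,100 = $22,000
Subtotal: $18,530 + $37,060 + $22,000 = $77,590
Attorney fees: 10% of $77,590 = $7,759
Total award: $77,590 + $7,759 = $85,349

$85,349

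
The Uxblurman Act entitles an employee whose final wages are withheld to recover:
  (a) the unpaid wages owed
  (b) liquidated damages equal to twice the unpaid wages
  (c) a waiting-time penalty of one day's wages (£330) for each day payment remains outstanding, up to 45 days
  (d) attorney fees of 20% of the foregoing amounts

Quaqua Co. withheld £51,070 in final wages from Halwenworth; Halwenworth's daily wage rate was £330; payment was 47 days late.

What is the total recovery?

£201,672

Doubled: 2 × £51,070 = £102,140
Penalty days: min(47, 45) = 45
Waiting-time penalty: 45 × £330 = £14,850
Subtotal: £51,070 + £102,140 + £14,850 = £168,060
Attorney fees: 20% of £168,060 = £33,612
Total award: £168,060 + £33,612 = £201,672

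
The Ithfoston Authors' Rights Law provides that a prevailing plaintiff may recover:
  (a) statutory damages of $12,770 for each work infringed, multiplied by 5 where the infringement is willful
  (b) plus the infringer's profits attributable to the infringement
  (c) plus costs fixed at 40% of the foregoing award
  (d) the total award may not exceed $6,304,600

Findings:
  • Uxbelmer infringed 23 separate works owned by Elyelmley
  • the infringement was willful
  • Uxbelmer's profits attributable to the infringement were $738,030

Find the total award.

$3,089,212

Statutory damages: 23 × $12,770 = $293,710
Multiplied by 5: 5 × $293,710 = $1,468,550
Combined award: $1,468,550 + $738,030 = $2,206,580
Costs: 40% of $2,206,580 = $882,632
Award plus costs: $2,206,580 + $882,632 = $3,089,212
Cap at $6,304,600: $3,089,212 is within the cap, no reduction.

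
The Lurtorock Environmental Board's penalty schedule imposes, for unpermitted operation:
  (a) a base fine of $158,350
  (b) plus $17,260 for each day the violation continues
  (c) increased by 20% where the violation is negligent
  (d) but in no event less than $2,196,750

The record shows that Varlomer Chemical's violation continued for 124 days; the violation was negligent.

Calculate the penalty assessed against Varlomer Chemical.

$2,758,308

Per-day component: 124 × $17,260 = $2,140,240
Base plus per-day: $158,350 + $2,140,240 = $2,298,590
Enhancement: 20% of $2,298,590 = $459,718
Enhanced fine: $2,298,590 + $459,718 = $2,758,308
Minimum $2,196,750: $2,758,308 meets the minimum, no increase.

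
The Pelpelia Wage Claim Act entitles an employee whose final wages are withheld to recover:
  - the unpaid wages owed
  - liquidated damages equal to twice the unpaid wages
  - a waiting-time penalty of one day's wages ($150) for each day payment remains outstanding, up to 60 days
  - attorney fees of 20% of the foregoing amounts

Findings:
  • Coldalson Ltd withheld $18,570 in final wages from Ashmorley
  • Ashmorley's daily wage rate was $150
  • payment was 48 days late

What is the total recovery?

$75,492

Doubled: 2 × $18,570 = $37,140
Penalty days: min(48, 60) = 48
Waiting-time penalty: 48 × $150 = $7,200
Subtotal: $18,570 + $37,140 + $7,200 = $62,910
Attorney fees: 20% of $62,910 = $12,582
Total award: $62,910 + $12,582 = $75,492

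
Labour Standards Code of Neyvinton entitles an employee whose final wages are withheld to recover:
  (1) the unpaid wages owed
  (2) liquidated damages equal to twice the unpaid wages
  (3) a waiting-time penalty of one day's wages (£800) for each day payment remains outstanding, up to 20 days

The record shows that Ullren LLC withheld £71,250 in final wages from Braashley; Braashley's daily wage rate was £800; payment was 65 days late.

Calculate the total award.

Doubled: 2 × £71,250 = £142,500
Penalty days: min(65, 20) = 20
Waiting-time penalty: 20 × £800 = £16,000
Total award: £71,250 + £142,500 + £16,000 = £229,750

£229,750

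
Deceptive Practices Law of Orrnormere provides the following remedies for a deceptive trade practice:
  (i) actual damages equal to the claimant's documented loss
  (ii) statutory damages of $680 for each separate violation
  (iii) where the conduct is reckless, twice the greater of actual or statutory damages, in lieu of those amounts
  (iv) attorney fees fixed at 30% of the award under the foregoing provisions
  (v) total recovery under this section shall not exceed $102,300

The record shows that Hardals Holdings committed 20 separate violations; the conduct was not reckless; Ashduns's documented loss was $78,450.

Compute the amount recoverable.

Statutory damages: 20 × $680 = $13,600
Conduct not reckless: the in-lieu enhancement does not apply.
Actual plus statutory damages: $78,450 + $13,600 = $92,050
Attorney fees: 30% of $92,050 = $27,615
Total before cap: $92,050 + $27,615 = $119,665
Cap at $102,300: $119,665 exceeds the cap → $102,300

$102,300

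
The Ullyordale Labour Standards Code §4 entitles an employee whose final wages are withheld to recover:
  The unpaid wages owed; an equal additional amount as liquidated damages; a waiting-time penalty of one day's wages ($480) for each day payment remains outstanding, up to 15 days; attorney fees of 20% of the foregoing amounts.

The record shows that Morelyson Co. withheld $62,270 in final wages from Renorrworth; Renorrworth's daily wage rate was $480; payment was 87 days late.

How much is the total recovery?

Total award: $158,088

Liquidated damages (equal amount): $62,270
Penalty days: min(87, 15) = 15
Waiting-time penalty: 15 × $480 = $7,200
Subtotal: $62,270 + $62,270 + $7,200 = $131,740
Attorney fees: 20% of $131,740 = $26,348
Total award: $131,740 + $26,348 = $158,088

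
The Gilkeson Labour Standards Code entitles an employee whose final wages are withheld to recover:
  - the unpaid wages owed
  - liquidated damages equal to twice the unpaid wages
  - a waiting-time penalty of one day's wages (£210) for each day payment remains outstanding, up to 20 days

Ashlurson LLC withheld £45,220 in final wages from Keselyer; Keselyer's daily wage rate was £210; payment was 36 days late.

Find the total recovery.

Doubled: 2 × £45,220 = £90,440
Penalty days: min(36, 20) = 20
Waiting-time penalty: 20 × £210 = £4,200
Total award: £45,220 + £90,440 + £4,200 = £139,860

£139,860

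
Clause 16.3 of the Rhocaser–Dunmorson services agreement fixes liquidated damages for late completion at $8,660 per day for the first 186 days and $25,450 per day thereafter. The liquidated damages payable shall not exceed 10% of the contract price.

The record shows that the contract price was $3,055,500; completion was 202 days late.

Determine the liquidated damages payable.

First 186 days: 186 × $8,660 = $1,610,760
Remaining days: (202 − 186) × $25,450 = $407,200
Accrued per-day damages: $1,610,760 + $407,200 = $2,017,960
Cap: 10% of $3,055,500 = $305,550
Cap at $305,550: $2,017,960 exceeds the cap → $305,550

$305,550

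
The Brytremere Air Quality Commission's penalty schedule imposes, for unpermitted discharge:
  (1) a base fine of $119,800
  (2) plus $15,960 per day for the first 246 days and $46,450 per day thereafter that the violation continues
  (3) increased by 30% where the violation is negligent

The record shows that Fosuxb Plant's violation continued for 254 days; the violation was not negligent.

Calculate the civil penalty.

First 246 days: 246 × $15,960 = $3,926,160
Remaining days: (254 − 246) × $46,450 = $371,600
Per-day component: $3,926,160 + $371,600 = $4,297,760
Base plus per-day: $119,800 + $4,297,760 = $4,417,560
The violation was not negligent: no 30% increase.

$4,417,560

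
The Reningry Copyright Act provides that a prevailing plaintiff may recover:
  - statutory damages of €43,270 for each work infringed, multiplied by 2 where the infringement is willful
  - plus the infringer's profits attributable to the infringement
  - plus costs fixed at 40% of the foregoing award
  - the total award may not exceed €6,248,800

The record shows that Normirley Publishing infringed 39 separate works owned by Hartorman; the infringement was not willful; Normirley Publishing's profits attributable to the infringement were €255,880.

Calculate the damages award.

Statutory damages: 39 × €43,270 = €1,687,530
Infringement not willful: no ×2 enhancement.
Combined award: €1,687,530 + €255,880 = €1,943,410
Costs: 40% of €1,943,410 = €777,364
Award plus costs: €1,943,410 + €777,364 = €2,720,774
Cap at €6,248,800: €2,720,774 is within the cap, no reduction.

€2,720,774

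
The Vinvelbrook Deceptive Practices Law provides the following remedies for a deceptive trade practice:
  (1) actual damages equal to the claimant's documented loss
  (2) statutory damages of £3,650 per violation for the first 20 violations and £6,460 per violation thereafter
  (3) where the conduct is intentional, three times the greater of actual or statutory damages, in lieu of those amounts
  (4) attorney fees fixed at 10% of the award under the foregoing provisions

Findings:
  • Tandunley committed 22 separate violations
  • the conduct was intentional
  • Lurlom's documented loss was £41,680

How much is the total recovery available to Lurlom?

£283,536

First 20 violations: 20 × £3,650 = £73,000
Remaining violations: (22 − 20) × £6,460 = £12,920
Statutory damages: £73,000 + £12,920 = £85,920
Greater of actual damages (£41,680) or statutory damages (£85,920): £85,920
Trebled: 3 × £85,920 = £257,760
Attorney fees: 10% of £257,760 = £25,776
Total recovery: £257,760 + £25,776 = £283,536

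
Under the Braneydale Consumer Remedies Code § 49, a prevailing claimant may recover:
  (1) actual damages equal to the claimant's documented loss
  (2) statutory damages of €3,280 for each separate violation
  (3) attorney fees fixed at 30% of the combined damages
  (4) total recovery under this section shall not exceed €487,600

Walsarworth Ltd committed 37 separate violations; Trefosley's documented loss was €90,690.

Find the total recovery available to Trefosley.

Statutory damages: 37 × €3,280 = €121,360
Combined damages: €90,690 + €121,360 = €212,050
Attorney fees: 30% of €212,050 = €63,615
Total before cap: €212,050 + €63,615 = €275,665
Cap at €487,600: €275,665 is within the cap, no reduction.

€275,665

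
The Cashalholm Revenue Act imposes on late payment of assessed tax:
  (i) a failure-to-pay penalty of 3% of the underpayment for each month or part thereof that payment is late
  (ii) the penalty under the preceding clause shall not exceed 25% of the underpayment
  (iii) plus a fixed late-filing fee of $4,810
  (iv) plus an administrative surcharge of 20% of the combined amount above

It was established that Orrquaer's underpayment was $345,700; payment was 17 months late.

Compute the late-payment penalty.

Accrued rate: 3% × 17 = 51%, capped at 25% → 25%
Failure-to-pay penalty: 25% of $345,700 = $86,425
Penalty before surcharge: $86,425 + $4,810 = $91,235
Administrative surcharge: 20% of $91,235 = $18,247
Total penalty: $91,235 + $18,247 = $109,482

$109,482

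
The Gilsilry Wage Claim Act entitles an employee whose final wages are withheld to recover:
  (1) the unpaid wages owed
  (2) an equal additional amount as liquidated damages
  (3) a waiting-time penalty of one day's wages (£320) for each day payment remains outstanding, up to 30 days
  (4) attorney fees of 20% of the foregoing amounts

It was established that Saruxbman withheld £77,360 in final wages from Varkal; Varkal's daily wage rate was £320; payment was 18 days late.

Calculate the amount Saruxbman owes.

£192,576

Liquidated damages (equal amount): £77,360
Penalty days: min(18, 30) = 18
Waiting-time penalty: 18 × £320 = £5,760
Subtotal: £77,360 + £77,360 + £5,760 = £160,480
Attorney fees: 20% of £160,480 = £32,096
Total award: £160,480 + £32,096 = £192,576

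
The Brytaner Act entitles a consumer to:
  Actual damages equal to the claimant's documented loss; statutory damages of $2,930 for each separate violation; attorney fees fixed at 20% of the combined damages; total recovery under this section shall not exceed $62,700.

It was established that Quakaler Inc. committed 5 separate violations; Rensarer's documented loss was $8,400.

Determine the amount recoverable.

$27,660

Statutory damages: 5 × $2,930 = $14,650
Combined damages: $8,400 + $14,650 = $23,050
Attorney fees: 20% of $23,050 = $4,610
Total before cap: $23,050 + $4,610 = $27,660
Cap at $62,700: $27,660 is within the cap, no reduction.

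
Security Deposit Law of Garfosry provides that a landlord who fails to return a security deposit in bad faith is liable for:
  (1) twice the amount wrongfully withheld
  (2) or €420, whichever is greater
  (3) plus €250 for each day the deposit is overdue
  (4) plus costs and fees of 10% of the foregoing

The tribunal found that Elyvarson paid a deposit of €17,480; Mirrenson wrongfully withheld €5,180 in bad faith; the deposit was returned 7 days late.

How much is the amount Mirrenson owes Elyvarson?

Doubled: 2 × €5,180 = €10,360
Minimum €420: €10,360 meets the minimum, no increase.
Late-return penalty: 7 × €250 = €1,750
Damages plus late penalty: €10,360 + €1,750 = €12,110
Costs and fees: 10% of €12,110 = €1,211
Total recovery: €12,110 + €1,211 = €13,321

€13,321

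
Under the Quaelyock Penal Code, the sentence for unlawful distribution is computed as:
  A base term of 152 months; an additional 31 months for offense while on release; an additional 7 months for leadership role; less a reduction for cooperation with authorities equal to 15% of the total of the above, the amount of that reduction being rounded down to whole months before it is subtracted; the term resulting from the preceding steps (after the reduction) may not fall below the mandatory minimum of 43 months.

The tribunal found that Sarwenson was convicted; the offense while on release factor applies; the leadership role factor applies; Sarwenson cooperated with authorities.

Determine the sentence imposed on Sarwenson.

Offense while on release enhancement: +31 months
Leadership role enhancement: +7 months
Adjusted term: 152 months + 31 months + 7 months = 190 months
Cooperation with authorities reduction: 15% of 190 months = 28 months (rounded down)
After reduction: 190 − 28 = 162 months
Minimum 43 months: 162 months meets the minimum, no increase.

Sentence: 162 months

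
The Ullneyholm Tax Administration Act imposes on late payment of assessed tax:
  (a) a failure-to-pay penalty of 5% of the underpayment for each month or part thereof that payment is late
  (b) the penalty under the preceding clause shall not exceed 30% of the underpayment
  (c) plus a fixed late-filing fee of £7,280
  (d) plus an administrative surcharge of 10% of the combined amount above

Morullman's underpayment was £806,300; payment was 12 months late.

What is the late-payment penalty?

Accrued rate: 5% × 12 = 60%, capped at 30% → 30%
Failure-to-pay penalty: 30% of £806,300 = £241,890
Penalty before surcharge: £241,890 + £7,280 = £249,170
Administrative surcharge: 10% of £249,170 = £24,917
Total penalty: £249,170 + £24,917 = £274,087

£274,087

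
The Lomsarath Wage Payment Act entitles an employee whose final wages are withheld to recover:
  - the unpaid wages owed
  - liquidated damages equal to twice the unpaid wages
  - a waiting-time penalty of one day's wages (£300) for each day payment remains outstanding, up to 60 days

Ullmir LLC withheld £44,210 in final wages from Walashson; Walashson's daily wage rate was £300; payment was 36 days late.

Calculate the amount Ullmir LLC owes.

Total award: £143,430

Doubled: 2 × £44,210 = £88,420
Penalty days: min(36, 60) = 36
Waiting-time penalty: 36 × £300 = £10,800
Total award: £44,210 + £88,420 + £10,800 = £143,430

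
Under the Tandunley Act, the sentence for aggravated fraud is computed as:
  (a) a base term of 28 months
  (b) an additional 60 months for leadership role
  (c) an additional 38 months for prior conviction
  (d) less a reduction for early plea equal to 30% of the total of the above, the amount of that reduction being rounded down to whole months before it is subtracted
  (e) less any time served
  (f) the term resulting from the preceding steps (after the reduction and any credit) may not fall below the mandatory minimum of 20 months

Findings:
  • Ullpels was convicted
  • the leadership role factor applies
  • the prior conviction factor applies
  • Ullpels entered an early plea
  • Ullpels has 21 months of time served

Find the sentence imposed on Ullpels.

68 months

Leadership role enhancement: +60 months
Prior conviction enhancement: +38 months
Adjusted term: 28 months + 60 months + 38 months = 126 months
Early plea reduction: 30% of 126 months = 37 months (rounded down)
After reduction: 126 − 37 = 89 months
Less time served: 89 months − 21 months = 68 months
Minimum 20 months: 68 months meets the minimum, no increase.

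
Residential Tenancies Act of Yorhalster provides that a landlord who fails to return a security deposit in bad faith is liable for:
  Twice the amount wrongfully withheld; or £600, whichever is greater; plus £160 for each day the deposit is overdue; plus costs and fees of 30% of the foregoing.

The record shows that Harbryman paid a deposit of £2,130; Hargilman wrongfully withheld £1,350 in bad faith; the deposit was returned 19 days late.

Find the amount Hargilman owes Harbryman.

Doubled: 2 × £1,350 = £2,700
Minimum £600: £2,700 meets the minimum, no increase.
Late-return penalty: 19 × £160 = £3,040
Damages plus late penalty: £2,700 + £3,040 = £5,740
Costs and fees: 30% of £5,740 = £1,722
Total recovery: £5,740 + £1,722 = £7,462

Recovery: £7,462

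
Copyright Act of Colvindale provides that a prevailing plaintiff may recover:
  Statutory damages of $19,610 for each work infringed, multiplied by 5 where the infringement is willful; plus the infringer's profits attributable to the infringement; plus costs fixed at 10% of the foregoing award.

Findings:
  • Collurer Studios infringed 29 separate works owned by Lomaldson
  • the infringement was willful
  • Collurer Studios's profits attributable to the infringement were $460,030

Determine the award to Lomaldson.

Award: $3,633,828

Statutory damages: 29 × $19,610 = $568,690
Multiplied by 5: 5 × $568,690 = $2,843,450
Combined award: $2,843,450 + $460,030 = $3,303,480
Costs: 10% of $3,303,480 = $330,348
Award plus costs: $3,303,480 + $330,348 = $3,633,828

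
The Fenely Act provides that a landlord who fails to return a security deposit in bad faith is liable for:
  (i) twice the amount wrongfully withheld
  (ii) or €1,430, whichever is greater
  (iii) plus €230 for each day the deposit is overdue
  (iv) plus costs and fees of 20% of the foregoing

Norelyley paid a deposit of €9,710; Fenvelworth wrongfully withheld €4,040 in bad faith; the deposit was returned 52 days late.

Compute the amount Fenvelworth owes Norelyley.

Doubled: 2 × €4,040 = €8,080
Minimum €1,430: €8,080 meets the minimum, no increase.
Late-return penalty: 52 × €230 = €11,960
Damages plus late penalty: €8,080 + €11,960 = €20,040
Costs and fees: 20% of €20,040 = €4,008
Total recovery: €20,040 + €4,008 = €24,048

€24,048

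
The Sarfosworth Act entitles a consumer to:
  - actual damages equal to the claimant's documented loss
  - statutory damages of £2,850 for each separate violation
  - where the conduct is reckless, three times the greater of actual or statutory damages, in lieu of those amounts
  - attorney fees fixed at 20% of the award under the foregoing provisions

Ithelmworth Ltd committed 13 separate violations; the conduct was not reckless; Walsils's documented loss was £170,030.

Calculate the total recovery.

Statutory damages: 13 × £2,850 = £37,050
Conduct not reckless: the in-lieu enhancement does not apply.
Actual plus statutory damages: £170,030 + £37,050 = £207,080
Attorney fees: 20% of £207,080 = £41,416
Total recovery: £207,080 + £41,416 = £248,496

£248,496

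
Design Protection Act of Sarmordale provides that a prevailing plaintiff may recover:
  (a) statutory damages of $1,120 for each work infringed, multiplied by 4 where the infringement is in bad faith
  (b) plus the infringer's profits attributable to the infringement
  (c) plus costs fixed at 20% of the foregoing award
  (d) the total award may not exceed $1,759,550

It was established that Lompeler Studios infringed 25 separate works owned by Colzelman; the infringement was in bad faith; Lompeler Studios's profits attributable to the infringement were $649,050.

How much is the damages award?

$913,260

Statutory damages: 25 × $1,120 = $28,000
Multiplied by 4: 4 × $28,000 = $112,000
Combined award: $112,000 + $649,050 = $761,050
Costs: 20% of $761,050 = $152,210
Award plus costs: $761,050 + $152,210 = $913,260
Cap at $1,759,550: $913,260 is within the cap, no reduction.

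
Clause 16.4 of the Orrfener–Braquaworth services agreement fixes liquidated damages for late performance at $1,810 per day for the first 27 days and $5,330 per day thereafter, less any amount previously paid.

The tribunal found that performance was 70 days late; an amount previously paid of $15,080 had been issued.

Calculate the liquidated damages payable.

$262,980

First 27 days: 27 × $1,810 = $48,870
Remaining days: (70 − 27) × $5,330 = $229,190
Accrued per-day damages: $48,870 + $229,190 = $278,060
Less amount previously paid: $278,060 − $15,080 = $262,980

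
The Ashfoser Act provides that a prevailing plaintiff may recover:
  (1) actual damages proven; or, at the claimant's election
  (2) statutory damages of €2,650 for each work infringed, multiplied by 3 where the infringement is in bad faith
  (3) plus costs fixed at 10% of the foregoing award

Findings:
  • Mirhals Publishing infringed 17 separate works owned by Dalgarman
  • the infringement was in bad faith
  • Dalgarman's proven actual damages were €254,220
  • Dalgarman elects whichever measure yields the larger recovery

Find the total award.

€279,642

Statutory damages: 17 × €2,650 = €45,050
Trebled: 3 × €45,050 = €135,150
Greater of actual damages (€254,220) or enhanced statutory damages (€135,150): €254,220
Costs: 10% of €254,220 = €25,422
Award plus costs: €254,220 + €25,422 = €279,642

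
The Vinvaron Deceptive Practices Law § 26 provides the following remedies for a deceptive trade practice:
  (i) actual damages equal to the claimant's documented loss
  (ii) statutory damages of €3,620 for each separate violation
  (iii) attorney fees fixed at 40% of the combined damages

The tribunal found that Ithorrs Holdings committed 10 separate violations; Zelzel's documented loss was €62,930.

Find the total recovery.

Total recovery: €138,782

Statutory damages: 10 × €3,620 = €36,200
Combined damages: €62,930 + €36,200 = €99,130
Attorney fees: 40% of €99,130 = €39,652
Total recovery: €99,130 + €39,652 = €138,782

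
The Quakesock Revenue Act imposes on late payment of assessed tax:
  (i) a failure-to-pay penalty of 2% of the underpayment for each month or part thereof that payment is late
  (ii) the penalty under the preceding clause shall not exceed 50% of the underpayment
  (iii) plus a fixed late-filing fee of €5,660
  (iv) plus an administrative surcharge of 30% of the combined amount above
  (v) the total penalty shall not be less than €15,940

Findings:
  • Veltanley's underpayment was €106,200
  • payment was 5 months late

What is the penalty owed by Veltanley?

€21,164

Accrued rate: 2% × 5 = 10%, capped at 50% → 10%
Failure-to-pay penalty: 10% of €106,200 = €10,620
Penalty before surcharge: €10,620 + €5,660 = €16,280
Administrative surcharge: 30% of €16,280 = €4,884
Total penalty: €16,280 + €4,884 = €21,164
Minimum €15,940: €21,164 meets the minimum, no increase.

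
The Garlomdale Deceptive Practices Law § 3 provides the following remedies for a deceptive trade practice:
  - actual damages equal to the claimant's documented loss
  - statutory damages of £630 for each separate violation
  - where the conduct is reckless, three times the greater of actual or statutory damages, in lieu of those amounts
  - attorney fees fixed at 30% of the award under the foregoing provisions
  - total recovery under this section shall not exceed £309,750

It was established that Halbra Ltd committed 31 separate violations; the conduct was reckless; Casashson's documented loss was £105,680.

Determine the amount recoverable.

Statutory damages: 31 × £630 = £19,530
Greater of actual damages (£105,680) or statutory damages (£19,530): £105,680
Trebled: 3 × £105,680 = £317,040
Attorney fees: 30% of £317,040 = £95,112
Total before cap: £317,040 + £95,112 = £412,152
Cap at £309,750: £412,152 exceeds the cap → £309,750

£309,750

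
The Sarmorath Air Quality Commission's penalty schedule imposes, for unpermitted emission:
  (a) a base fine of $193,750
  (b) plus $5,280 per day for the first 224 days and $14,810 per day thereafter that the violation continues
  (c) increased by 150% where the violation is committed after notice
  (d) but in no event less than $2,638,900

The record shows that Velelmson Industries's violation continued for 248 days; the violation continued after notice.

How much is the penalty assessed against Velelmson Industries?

First 224 days: 224 × $5,280 = $1,182,720
Remaining days: (248 − 224) × $14,810 = $355,440
Per-day component: $1,182,720 + $355,440 = $1,538,160
Base plus per-day: $193,750 + $1,538,160 = $1,731,910
Enhancement: 150% of $1,731,910 = $2,597,865
Enhanced fine: $1,731,910 + $2,597,865 = $4,329,775
Minimum $2,638,900: $4,329,775 meets the minimum, no increase.

$4,329,775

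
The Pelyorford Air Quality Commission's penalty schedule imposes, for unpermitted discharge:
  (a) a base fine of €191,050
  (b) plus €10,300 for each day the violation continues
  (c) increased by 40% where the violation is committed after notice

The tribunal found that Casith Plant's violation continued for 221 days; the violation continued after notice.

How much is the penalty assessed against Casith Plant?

Per-day component: 221 × €10,300 = €2,276,300
Base plus per-day: €191,050 + €2,276,300 = €2,467,350
Enhancement: 40% of €2,467,350 = €986,940
Enhanced fine: €2,467,350 + €986,940 = €3,454,290

€3,454,290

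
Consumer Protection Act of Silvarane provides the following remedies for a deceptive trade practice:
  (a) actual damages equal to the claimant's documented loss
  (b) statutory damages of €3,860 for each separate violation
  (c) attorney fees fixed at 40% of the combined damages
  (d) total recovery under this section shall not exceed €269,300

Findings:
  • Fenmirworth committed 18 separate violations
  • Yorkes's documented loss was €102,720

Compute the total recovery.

Statutory damages: 18 × €3,860 = €69,480
Combined damages: €102,720 + €69,480 = €172,200
Attorney fees: 40% of €172,200 = €68,880
Total before cap: €172,200 + €68,880 = €241,080
Cap at €269,300: €241,080 is within the cap, no reduction.

€241,080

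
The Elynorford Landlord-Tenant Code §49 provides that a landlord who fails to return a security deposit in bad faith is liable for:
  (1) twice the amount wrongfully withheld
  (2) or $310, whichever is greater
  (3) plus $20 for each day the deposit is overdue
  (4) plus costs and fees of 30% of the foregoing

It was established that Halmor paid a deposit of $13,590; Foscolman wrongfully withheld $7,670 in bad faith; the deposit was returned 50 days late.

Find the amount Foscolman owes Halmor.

Doubled: 2 × $7,670 = $15,340
Minimum $310: $15,340 meets the minimum, no increase.
Late-return penalty: 50 × $20 = $1,000
Damages plus late penalty: $15,340 + $1,000 = $16,340
Costs and fees: 30% of $16,340 = $4,902
Total recovery: $16,340 + $4,902 = $21,242

$21,242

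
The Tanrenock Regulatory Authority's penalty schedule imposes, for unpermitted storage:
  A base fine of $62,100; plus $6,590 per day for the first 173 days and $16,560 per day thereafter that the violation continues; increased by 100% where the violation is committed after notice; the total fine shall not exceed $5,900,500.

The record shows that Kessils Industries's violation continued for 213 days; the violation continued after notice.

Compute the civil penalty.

First 173 days: 173 × $6,590 = $1,140,070
Remaining days: (213 − 173) × $16,560 = $662,400
Per-day component: $1,140,070 + $662,400 = $1,802,470
Base plus per-day: $62,100 + $1,802,470 = $1,864,570
Enhancement: 100% of $1,864,570 = $1,864,570
Enhanced fine: $1,864,570 + $1,864,570 = $3,729,140
Cap at $5,900,500: $3,729,140 is within the cap, no reduction.

$3,729,140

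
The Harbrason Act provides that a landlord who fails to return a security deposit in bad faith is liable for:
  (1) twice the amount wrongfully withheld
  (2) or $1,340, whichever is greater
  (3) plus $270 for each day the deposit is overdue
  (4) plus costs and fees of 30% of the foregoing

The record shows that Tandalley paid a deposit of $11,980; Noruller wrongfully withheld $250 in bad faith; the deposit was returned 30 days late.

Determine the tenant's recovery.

Doubled: 2 × $250 = $500
Minimum $1,340: $500 is below the minimum → $1,340
Late-return penalty: 30 × $270 = $8,100
Damages plus late penalty: $1,340 + $8,100 = $9,440
Costs and fees: 30% of $9,440 = $2,832
Total recovery: $9,440 + $2,832 = $12,272

$12,272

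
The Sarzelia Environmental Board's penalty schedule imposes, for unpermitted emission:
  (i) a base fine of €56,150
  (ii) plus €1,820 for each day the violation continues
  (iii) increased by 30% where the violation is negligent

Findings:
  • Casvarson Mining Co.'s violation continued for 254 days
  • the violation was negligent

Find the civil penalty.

€673,959

Per-day component: 254 × €1,820 = €462,280
Base plus per-day: €56,150 + €462,280 = €518,430
Enhancement: 30% of €518,430 = €155,529
Enhanced fine: €518,430 + €155,529 = €673,959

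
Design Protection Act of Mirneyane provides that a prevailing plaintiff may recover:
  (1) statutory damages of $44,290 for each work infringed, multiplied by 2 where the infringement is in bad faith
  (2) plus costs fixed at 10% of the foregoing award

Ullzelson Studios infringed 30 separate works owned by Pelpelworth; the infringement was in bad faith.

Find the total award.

Statutory damages: 30 × $44,290 = $1,328,700
Doubled: 2 × $1,328,700 = $2,657,400
Costs: 10% of $2,657,400 = $265,740
Award plus costs: $2,657,400 + $265,740 = $2,923,140

Award: $2,923,140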